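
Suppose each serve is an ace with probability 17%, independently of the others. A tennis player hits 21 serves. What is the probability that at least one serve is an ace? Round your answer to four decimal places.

P(at least one) = 1 − P(none) = 1 − (1 − 0.17)^21
= 1 − 0.019982 = 0.980018

0.9800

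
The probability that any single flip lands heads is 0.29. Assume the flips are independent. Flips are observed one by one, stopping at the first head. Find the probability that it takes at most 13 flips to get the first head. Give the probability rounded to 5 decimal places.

0.98835

Y = number of flips to the first success; geometric, p = 0.29.
P(Y ≤ 13) = 1 − (1−p)^13 = 1 − 0.0116509 = 0.9883491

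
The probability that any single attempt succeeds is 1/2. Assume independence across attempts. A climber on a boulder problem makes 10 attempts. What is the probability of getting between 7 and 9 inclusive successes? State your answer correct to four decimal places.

0.1709

X ~ Binomial(10, 0.50); P(7 ≤ X ≤ 9) = Σ C(10,k) p^k (1−p)^(10−k) over k:
  k=7: C(10,7)·0.50^7·0.50^3 = 0.117188
  k=8: C(10,8)·0.50^8·0.50^2 = 0.043945
  k=9: C(10,9)·0.50^9·0.50^1 = 0.009766
Total = 0.170898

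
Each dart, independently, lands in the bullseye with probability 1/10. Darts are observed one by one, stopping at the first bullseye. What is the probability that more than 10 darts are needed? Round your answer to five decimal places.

Y = number of darts to the first success; geometric, p = 0.10.
P(Y > 10) = P(first 10 all fail) = (1−p)^10 = 0.3486784

0.34868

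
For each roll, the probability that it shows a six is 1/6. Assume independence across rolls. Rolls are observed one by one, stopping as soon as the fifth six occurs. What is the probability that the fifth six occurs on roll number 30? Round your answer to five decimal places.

Y = trial on which the fifth success occurs; negative binomial, r=5, p=0.166667.
P(Y=30) = C(29,4) · p^5 · (1−p)^25
= 23751 · 0.0001286 · 0.010483 = 0.0320180

0.03202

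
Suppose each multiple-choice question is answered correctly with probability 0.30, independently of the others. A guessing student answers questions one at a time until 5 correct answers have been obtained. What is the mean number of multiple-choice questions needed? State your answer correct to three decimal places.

Y = total multiple-choice questions until the fifth success; negative binomial with r=5, p=0.30.
E[Y] = r / p = 5 / 0.30 = 16.66667

16.667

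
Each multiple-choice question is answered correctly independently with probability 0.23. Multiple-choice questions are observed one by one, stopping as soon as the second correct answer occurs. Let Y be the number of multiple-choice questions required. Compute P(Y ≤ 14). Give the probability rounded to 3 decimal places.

0.867

Finishing within 14 multiple-choice questions ⇔ at least 2 successes in the first 14. With X ~ Binomial(14, 0.23), P(Y ≤ 14) = 1 − P(X ≤ 1).
  k=0: C(14,0)·0.23^0·0.77^14 = 0.02576
  k=1: C(14,1)·0.23^1·0.77^13 = 0.10770
1 − 0.13346 = 0.86654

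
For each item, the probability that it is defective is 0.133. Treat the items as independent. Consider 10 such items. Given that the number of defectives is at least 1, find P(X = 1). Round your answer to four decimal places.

X ~ Binomial(10, 0.133). Want P(X=1 | X≥1) = P(X=1) / P(X≥1).
P(X=1) = C(10,1)·0.133^1·0.867^9 = 0.368149
P(X≥1) = 1 − 0.239989 = 0.760011
Ratio = 0.368149 / 0.760011 = 0.484399

0.4844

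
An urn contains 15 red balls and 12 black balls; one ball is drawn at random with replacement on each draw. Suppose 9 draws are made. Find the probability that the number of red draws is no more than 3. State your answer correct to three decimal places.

X ~ Binomial(9, 0.555556); P(X ≤ 3) = Σ C(9,k) p^k (1−p)^(9−k) over k:
  k=0: C(9,0)·0.555556^0·0.444444^9 = 0.00068
  k=1: C(9,1)·0.555556^1·0.444444^8 = 0.00761
  k=2: C(9,2)·0.555556^2·0.444444^7 = 0.03806
  k=3: C(9,3)·0.555556^3·0.444444^6 = 0.11101
Total = 0.15736

0.157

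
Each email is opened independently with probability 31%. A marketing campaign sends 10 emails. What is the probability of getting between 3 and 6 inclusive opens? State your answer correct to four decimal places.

0.6306

X ~ Binomial(10, 0.31); P(3 ≤ X ≤ 6) = Σ C(10,k) p^k (1−p)^(10−k) over k:
  k=3: C(10,3)·0.31^3·0.69^7 = 0.266201
  k=4: C(10,4)·0.31^4·0.69^6 = 0.209296
  k=5: C(10,5)·0.31^5·0.69^5 = 0.112838
  k=6: C(10,6)·0.31^6·0.69^4 = 0.042246
Total = 0.630581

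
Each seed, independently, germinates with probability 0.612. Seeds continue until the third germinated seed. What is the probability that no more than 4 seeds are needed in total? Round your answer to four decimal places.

Finishing within 4 seeds ⇔ at least 3 successes in the first 4. With X ~ Binomial(4, 0.612), P(Y ≤ 4) = 1 − P(X ≤ 2).
  k=0: C(4,0)·0.612^0·0.388^4 = 0.022663
  k=1: C(4,1)·0.612^1·0.388^3 = 0.142990
  k=2: C(4,2)·0.612^2·0.388^2 = 0.338312
1 − 0.503966 = 0.496034

0.4960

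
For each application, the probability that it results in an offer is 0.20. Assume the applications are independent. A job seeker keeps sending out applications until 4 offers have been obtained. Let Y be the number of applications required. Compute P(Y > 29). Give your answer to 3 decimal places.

Needing more than 29 applications ⇔ fewer than 4 successes in the first 29. With X ~ Binomial(29, 0.20), P(Y > 29) = P(X ≤ 3).
  k=0: C(29,0)·0.20^0·0.80^29 = 0.00155
  k=1: C(29,1)·0.20^1·0.80^28 = 0.01122
  k=2: C(29,2)·0.20^2·0.80^27 = 0.03927
  k=3: C(29,3)·0.20^3·0.80^26 = 0.08835
P(X ≤ 3) = 0.14038

0.140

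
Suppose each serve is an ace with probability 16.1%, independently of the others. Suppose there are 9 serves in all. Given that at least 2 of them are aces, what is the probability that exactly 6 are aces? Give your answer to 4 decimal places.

X ~ Binomial(9, 0.161). Want P(X=6 | X≥2) = P(X=6) / P(X≥2).
P(X=6) = C(9,6)·0.161^6·0.839^3 = 0.000864
P(X≥2) = 1 − 0.205995 − 0.355766 = 0.438239
Ratio = 0.000864 / 0.438239 = 0.001972

0.0020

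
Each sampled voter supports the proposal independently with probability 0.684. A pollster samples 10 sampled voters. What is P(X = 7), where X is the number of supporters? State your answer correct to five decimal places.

0.26524

X ~ Binomial(n=10, p=0.684).
P(X=7) = C(10,7) · p^7 · (1−p)^3
= 120 · 0.070048 · 0.031554 = 0.2652377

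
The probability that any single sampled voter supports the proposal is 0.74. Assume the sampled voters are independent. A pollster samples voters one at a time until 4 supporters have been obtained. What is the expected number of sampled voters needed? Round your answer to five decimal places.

5.40541

Y = total sampled voters until the fourth success; negative binomial with r=4, p=0.74.
E[Y] = r / p = 4 / 0.74 = 5.4054054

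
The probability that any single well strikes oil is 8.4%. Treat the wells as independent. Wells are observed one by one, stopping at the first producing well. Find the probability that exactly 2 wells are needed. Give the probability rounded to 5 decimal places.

0.07694

Geometric (trials to first success), p = 0.084.
P(Y = 2) = (1−p)^1 · p = 0.916 · 0.084 = 0.0769440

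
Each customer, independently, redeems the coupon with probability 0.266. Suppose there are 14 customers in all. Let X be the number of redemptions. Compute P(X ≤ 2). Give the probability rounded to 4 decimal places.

0.2375

X ~ Binomial(14, 0.266); P(X ≤ 2) = Σ C(14,k) p^k (1−p)^(14−k) over k:
  k=0: C(14,0)·0.266^0·0.734^14 = 0.013175
  k=1: C(14,1)·0.266^1·0.734^13 = 0.066843
  k=2: C(14,2)·0.266^2·0.734^12 = 0.157455
Total = 0.237474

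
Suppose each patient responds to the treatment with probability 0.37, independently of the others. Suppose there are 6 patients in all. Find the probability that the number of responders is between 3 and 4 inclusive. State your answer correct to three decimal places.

0.365

X ~ Binomial(6, 0.37); P(3 ≤ X ≤ 4) = Σ C(6,k) p^k (1−p)^(6−k) over k:
  k=3: C(6,3)·0.37^3·0.63^3 = 0.25331
  k=4: C(6,4)·0.37^4·0.63^2 = 0.11158
Total = 0.36489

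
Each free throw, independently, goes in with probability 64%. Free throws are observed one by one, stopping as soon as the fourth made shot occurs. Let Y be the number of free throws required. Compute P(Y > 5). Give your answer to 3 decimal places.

0.591

Needing more than 5 free throws ⇔ fewer than 4 successes in the first 5. With X ~ Binomial(5, 0.64), P(Y > 5) = P(X ≤ 3).
  k=0: C(5,0)·0.64^0·0.36^5 = 0.00605
  k=1: C(5,1)·0.64^1·0.36^4 = 0.05375
  k=2: C(5,2)·0.64^2·0.36^3 = 0.19110
  k=3: C(5,3)·0.64^3·0.36^2 = 0.33974
P(X ≤ 3) = 0.59064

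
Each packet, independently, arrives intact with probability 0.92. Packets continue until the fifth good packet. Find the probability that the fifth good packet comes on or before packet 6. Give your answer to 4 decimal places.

0.9227

Finishing within 6 packets ⇔ at least 5 successes in the first 6. With X ~ Binomial(6, 0.92), P(Y ≤ 6) = 1 − P(X ≤ 4).
  k=0: C(6,0)·0.92^0·0.08^6 = 0.000000
  k=1: C(6,1)·0.92^1·0.08^5 = 0.000018
  k=2: C(6,2)·0.92^2·0.08^4 = 0.000520
  k=3: C(6,3)·0.92^3·0.08^3 = 0.007974
  k=4: C(6,4)·0.92^4·0.08^2 = 0.068774
1 − 0.077286 = 0.922714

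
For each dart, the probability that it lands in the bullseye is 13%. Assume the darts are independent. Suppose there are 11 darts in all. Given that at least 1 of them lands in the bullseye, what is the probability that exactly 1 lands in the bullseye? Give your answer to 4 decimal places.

X ~ Binomial(11, 0.13). Want P(X=1 | X≥1) = P(X=1) / P(X≥1).
P(X=1) = C(11,1)·0.13^1·0.87^10 = 0.355245
P(X≥1) = 1 − 0.216128 = 0.783872
Ratio = 0.355245 / 0.783872 = 0.453193

0.4532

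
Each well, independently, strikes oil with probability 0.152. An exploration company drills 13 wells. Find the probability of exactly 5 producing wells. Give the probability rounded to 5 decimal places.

0.02792

X ~ Binomial(n=13, p=0.152).
P(X=5) = C(13,5) · p^5 · (1−p)^8
= 1287 · 8.1137e-05 · 0.2674 = 0.0279231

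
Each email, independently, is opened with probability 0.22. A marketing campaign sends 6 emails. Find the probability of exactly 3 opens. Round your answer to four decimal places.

0.1011

X ~ Binomial(n=6, p=0.22).
P(X=3) = C(6,3) · p^3 · (1−p)^3
= 20 · 0.010648 · 0.47455 = 0.101061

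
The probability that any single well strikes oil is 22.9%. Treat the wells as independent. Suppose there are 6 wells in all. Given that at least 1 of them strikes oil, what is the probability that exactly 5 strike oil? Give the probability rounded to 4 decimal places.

X ~ Binomial(6, 0.229). Want P(X=5 | X≥1) = P(X=5) / P(X≥1).
P(X=5) = C(6,5)·0.229^5·0.771^1 = 0.002913
P(X≥1) = 1 − 0.210052 = 0.789948
Ratio = 0.002913 / 0.789948 = 0.003688

0.0037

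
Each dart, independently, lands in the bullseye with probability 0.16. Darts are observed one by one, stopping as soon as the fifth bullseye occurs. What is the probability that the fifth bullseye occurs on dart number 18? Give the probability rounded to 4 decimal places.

Y = trial on which the fifth success occurs; negative binomial, r=5, p=0.16.
P(Y=18) = C(17,4) · p^5 · (1−p)^13
= 2380 · 0.00010486 · 0.10366 = 0.025871

0.0259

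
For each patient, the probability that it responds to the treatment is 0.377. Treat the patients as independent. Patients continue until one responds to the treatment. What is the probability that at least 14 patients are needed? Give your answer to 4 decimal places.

0.0021

Y = number of patients to the first success; geometric, p = 0.377.
P(Y > 13) = P(first 13 all fail) = (1−p)^13 = 0.002130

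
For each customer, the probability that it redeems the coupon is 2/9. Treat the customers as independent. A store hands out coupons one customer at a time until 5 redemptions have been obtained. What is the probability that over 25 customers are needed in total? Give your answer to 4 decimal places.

0.3186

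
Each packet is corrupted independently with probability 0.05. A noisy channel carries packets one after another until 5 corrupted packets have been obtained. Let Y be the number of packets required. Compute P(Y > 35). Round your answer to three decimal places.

Needing more than 35 packets ⇔ fewer than 5 successes in the first 35. With X ~ Binomial(35, 0.05), P(Y > 35) = P(X ≤ 4).
  k=0: C(35,0)·0.05^0·0.95^35 = 0.16608
  k=1: C(35,1)·0.05^1·0.95^34 = 0.30594
  k=2: C(35,2)·0.05^2·0.95^33 = 0.27374
  k=3: C(35,3)·0.05^3·0.95^32 = 0.15848
  k=4: C(35,4)·0.05^4·0.95^31 = 0.06673
P(X ≤ 4) = 0.97097

0.971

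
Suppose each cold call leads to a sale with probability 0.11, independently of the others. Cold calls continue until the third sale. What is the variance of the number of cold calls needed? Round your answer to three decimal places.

220.661

Y = total cold calls until the third success; negative binomial with r=3, p=0.11.
Var(Y) = r(1−p)/p² = 3·0.89 / 0.11² = 220.66116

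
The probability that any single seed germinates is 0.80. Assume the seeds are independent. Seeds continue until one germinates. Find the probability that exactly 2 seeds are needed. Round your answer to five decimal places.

0.16000

Geometric (trials to first success), p = 0.80.
P(Y = 2) = (1−p)^1 · p = 0.2 · 0.80 = 0.1600000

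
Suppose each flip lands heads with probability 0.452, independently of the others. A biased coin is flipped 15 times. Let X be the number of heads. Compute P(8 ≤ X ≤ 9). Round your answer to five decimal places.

0.27313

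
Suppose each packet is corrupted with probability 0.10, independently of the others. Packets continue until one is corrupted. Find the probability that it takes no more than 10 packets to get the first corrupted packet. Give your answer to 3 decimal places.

0.651

Y = number of packets to the first success; geometric, p = 0.10.
P(Y ≤ 10) = 1 − (1−p)^10 = 1 − 0.34868 = 0.65132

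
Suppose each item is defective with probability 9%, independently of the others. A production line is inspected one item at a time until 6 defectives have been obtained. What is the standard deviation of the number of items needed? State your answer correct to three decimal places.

25.963

Y = total items until the sixth success; negative binomial with r=6, p=0.09.
SD(Y) = √[r(1−p)/p²] = √(674.07407) = 25.96294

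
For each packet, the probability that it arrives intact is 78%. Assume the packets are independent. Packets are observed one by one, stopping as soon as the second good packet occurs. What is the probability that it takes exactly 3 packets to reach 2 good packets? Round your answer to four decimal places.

0.2677

Y = trial on which the second success occurs; negative binomial, r=2, p=0.78.
P(Y=3) = C(2,1) · p^2 · (1−p)^1
= 2 · 0.6084 · 0.22 = 0.267696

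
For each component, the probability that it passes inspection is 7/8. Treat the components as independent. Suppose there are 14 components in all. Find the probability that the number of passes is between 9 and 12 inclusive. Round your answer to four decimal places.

X ~ Binomial(14, 0.875); P(9 ≤ X ≤ 12) = Σ C(14,k) p^k (1−p)^(14−k) over k:
  k=9: C(14,9)·0.875^9·0.125^5 = 0.018369
  k=10: C(14,10)·0.875^10·0.125^4 = 0.064292
  k=11: C(14,11)·0.875^11·0.125^3 = 0.163652
  k=12: C(14,12)·0.875^12·0.125^2 = 0.286390
Total = 0.532702

0.5327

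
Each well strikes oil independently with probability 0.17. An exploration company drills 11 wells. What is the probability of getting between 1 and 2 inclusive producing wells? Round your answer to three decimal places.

X ~ Binomial(11, 0.17); P(1 ≤ X ≤ 2) = Σ C(11,k) p^k (1−p)^(11−k) over k:
  k=1: C(11,1)·0.17^1·0.83^10 = 0.29015
  k=2: C(11,2)·0.17^2·0.83^9 = 0.29714
Total = 0.58729

0.587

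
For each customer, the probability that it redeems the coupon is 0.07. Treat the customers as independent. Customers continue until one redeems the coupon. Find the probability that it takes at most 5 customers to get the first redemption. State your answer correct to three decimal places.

Y = number of customers to the first success; geometric, p = 0.07.
P(Y ≤ 5) = 1 − (1−p)^5 = 1 − 0.69569 = 0.30431

0.304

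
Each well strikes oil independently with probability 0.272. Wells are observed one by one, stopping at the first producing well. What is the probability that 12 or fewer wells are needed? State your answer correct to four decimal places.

Y = number of wells to the first success; geometric, p = 0.272.
P(Y ≤ 12) = 1 − (1−p)^12 = 1 − 0.022160 = 0.977840

0.9778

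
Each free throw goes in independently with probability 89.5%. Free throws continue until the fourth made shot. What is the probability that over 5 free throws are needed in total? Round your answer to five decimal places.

0.08887

Needing more than 5 free throws ⇔ fewer than 4 successes in the first 5. With X ~ Binomial(5, 0.895), P(Y > 5) = P(X ≤ 3).
  k=0: C(5,0)·0.895^0·0.105^5 = 0.0000128
  k=1: C(5,1)·0.895^1·0.105^4 = 0.0005439
  k=2: C(5,2)·0.895^2·0.105^3 = 0.0092729
  k=3: C(5,3)·0.895^3·0.105^2 = 0.0790401
P(X ≤ 3) = 0.0888697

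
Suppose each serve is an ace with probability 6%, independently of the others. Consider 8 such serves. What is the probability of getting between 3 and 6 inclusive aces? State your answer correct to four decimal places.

0.0096

X ~ Binomial(8, 0.06); P(3 ≤ X ≤ 6) = Σ C(8,k) p^k (1−p)^(8−k) over k:
  k=3: C(8,3)·0.06^3·0.94^5 = 0.008877
  k=4: C(8,4)·0.06^4·0.94^4 = 0.000708
  k=5: C(8,5)·0.06^5·0.94^3 = 0.000036
  k=6: C(8,6)·0.06^6·0.94^2 = 0.000001
Total = 0.009623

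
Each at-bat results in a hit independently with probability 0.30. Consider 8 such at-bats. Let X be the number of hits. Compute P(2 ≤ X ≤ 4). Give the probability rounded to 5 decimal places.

0.68673

X ~ Binomial(8, 0.30); P(2 ≤ X ≤ 4) = Σ C(8,k) p^k (1−p)^(8−k) over k:
  k=2: C(8,2)·0.30^2·0.70^6 = 0.2964755
  k=3: C(8,3)·0.30^3·0.70^5 = 0.2541218
  k=4: C(8,4)·0.30^4·0.70^4 = 0.1361367
Total = 0.6867340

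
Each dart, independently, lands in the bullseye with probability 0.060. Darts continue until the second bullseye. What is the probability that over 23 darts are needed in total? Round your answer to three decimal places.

Needing more than 23 darts ⇔ fewer than 2 successes in the first 23. With X ~ Binomial(23, 0.06), P(Y > 23) = P(X ≤ 1).
  k=0: C(23,0)·0.06^0·0.94^23 = 0.24096
  k=1: C(23,1)·0.06^1·0.94^22 = 0.35375
P(X ≤ 1) = 0.59470

0.595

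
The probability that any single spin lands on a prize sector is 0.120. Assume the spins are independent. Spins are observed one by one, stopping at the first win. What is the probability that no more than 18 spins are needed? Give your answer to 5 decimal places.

Y = number of spins to the first success; geometric, p = 0.12.
P(Y ≤ 18) = 1 − (1−p)^18 = 1 − 0.1001586 = 0.8998414

0.89984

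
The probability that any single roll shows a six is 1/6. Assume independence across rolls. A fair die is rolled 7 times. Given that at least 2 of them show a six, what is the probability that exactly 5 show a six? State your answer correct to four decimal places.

0.0057

X ~ Binomial(7, 0.166667). Want P(X=5 | X≥2) = P(X=5) / P(X≥2).
P(X=5) = C(7,5)·0.166667^5·0.833333^2 = 0.001875
P(X≥2) = 1 − 0.279082 − 0.390714 = 0.330204
Ratio = 0.001875 / 0.330204 = 0.005680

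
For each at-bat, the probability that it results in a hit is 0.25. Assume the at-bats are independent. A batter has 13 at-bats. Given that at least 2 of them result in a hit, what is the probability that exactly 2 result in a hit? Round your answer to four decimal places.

X ~ Binomial(13, 0.25). Want P(X=2 | X≥2) = P(X=2) / P(X≥2).
P(X=2) = C(13,2)·0.25^2·0.75^11 = 0.205896
P(X≥2) = 1 − 0.023757 − 0.102948 = 0.873295
Ratio = 0.205896 / 0.873295 = 0.235770

0.2358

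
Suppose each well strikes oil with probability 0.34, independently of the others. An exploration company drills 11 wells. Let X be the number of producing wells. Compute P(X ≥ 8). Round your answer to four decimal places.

X ~ Binomial(11, 0.34); P(X ≥ 8) = Σ C(11,k) p^k (1−p)^(11−k) over k:
  k=8: C(11,8)·0.34^8·0.66^3 = 0.008471
  k=9: C(11,9)·0.34^9·0.66^2 = 0.001455
  k=10: C(11,10)·0.34^10·0.66^1 = 0.000150
  k=11: C(11,11)·0.34^11·0.66^0 = 0.000007
Total = 0.010083

0.0101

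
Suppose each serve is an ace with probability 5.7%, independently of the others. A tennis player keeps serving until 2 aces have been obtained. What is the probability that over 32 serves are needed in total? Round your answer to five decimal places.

0.44861

Needing more than 32 serves ⇔ fewer than 2 successes in the first 32. With X ~ Binomial(32, 0.057), P(Y > 32) = P(X ≤ 1).
  k=0: C(32,0)·0.057^0·0.943^32 = 0.1528883
  k=1: C(32,1)·0.057^1·0.943^31 = 0.2957245
P(X ≤ 1) = 0.4486128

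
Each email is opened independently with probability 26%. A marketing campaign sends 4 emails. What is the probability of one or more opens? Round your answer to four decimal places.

P(at least one) = 1 − P(none) = 1 − (1 − 0.26)^4
= 1 − 0.299866 = 0.700134

0.7001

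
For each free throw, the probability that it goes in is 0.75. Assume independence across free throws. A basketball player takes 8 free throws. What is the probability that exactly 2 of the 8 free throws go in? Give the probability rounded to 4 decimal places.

X ~ Binomial(n=8, p=0.75).
P(X=2) = C(8,2) · p^2 · (1−p)^6
= 28 · 0.5625 · 0.00024414 = 0.003845

0.0038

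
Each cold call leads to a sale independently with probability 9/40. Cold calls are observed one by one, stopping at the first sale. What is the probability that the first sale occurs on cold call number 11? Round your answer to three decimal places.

0.018

Geometric (trials to first success), p = 0.225.
P(Y = 11) = (1−p)^10 · p = 0.078166 · 0.225 = 0.01759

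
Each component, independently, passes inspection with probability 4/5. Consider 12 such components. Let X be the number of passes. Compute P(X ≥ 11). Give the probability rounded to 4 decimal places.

0.2749

X ~ Binomial(12, 0.80); P(X ≥ 11) = Σ C(12,k) p^k (1−p)^(12−k) over k:
  k=11: C(12,11)·0.80^11·0.20^1 = 0.206158
  k=12: C(12,12)·0.80^12·0.20^0 = 0.068719
Total = 0.274878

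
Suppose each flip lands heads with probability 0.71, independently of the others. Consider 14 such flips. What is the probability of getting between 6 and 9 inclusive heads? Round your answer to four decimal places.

0.3767

X ~ Binomial(14, 0.71); P(6 ≤ X ≤ 9) = Σ C(14,k) p^k (1−p)^(14−k) over k:
  k=6: C(14,6)·0.71^6·0.29^8 = 0.019244
  k=7: C(14,7)·0.71^7·0.29^7 = 0.053845
  k=8: C(14,8)·0.71^8·0.29^6 = 0.115348
  k=9: C(14,9)·0.71^9·0.29^5 = 0.188269
Total = 0.376705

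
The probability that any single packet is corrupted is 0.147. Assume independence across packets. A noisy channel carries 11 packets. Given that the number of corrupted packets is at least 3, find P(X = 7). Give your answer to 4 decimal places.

X ~ Binomial(11, 0.147). Want P(X=7 | X≥3) = P(X=7) / P(X≥3).
P(X=7) = C(11,7)·0.147^7·0.853^4 = 0.000259
P(X≥3) = 1 − 0.173956 − 0.329762 − 0.284144 = 0.212138
Ratio = 0.000259 / 0.212138 = 0.001222

0.0012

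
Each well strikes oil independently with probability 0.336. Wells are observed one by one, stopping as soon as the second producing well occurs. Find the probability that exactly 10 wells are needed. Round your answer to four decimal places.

Y = trial on which the second success occurs; negative binomial, r=2, p=0.336.
P(Y=10) = C(9,1) · p^2 · (1−p)^8
= 9 · 0.1129 · 0.037787 = 0.038394

0.0384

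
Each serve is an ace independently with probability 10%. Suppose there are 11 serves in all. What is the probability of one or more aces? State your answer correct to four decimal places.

0.6862

P(at least one) = 1 − P(none) = 1 − (1 − 0.10)^11
= 1 − 0.313811 = 0.686189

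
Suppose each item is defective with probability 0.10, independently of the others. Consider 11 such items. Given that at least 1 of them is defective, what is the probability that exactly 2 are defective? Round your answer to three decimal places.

0.311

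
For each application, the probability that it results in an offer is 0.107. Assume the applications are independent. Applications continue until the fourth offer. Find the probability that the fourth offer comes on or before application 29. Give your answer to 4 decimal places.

0.3769

Finishing within 29 applications ⇔ at least 4 successes in the first 29. With X ~ Binomial(29, 0.107), P(Y ≤ 29) = 1 − P(X ≤ 3).
  k=0: C(29,0)·0.107^0·0.893^29 = 0.037557
  k=1: C(29,1)·0.107^1·0.893^28 = 0.130504
  k=2: C(29,2)·0.107^2·0.893^27 = 0.218919
  k=3: C(29,3)·0.107^3·0.893^26 = 0.236079
1 − 0.623059 = 0.376941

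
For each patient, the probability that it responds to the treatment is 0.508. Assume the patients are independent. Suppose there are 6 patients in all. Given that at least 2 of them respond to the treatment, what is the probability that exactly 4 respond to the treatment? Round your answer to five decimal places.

0.26929

X ~ Binomial(6, 0.508). Want P(X=4 | X≥2) = P(X=4) / P(X≥2).
P(X=4) = C(6,4)·0.508^4·0.492^2 = 0.2418111
P(X≥2) = 1 − 0.0141837 − 0.0878700 = 0.8979463
Ratio = 0.2418111 / 0.8979463 = 0.2692935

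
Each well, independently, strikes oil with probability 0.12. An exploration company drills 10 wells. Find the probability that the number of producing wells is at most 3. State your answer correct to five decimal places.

0.97606

X ~ Binomial(10, 0.12); P(X ≤ 3) = Σ C(10,k) p^k (1−p)^(10−k) over k:
  k=0: C(10,0)·0.12^0·0.88^10 = 0.2785010
  k=1: C(10,1)·0.12^1·0.88^9 = 0.3797741
  k=2: C(10,2)·0.12^2·0.88^8 = 0.2330432
  k=3: C(10,3)·0.12^3·0.88^7 = 0.0847430
Total = 0.9760612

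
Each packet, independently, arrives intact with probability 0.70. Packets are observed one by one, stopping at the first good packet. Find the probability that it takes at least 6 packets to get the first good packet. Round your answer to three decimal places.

Y = number of packets to the first success; geometric, p = 0.70.
P(Y > 5) = P(first 5 all fail) = (1−p)^5 = 0.00243

0.002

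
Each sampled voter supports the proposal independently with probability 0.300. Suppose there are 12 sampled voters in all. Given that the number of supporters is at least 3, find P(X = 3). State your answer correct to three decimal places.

X ~ Binomial(12, 0.30). Want P(X=3 | X≥3) = P(X=3) / P(X≥3).
P(X=3) = C(12,3)·0.30^3·0.70^9 = 0.23970
P(X≥3) = 1 − 0.01384 − 0.07118 − 0.16779 = 0.74718
Ratio = 0.23970 / 0.74718 = 0.32080

0.321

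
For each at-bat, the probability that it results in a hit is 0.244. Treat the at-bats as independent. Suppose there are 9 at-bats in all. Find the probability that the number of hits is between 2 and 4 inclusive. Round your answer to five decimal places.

0.64061

X ~ Binomial(9, 0.244); P(2 ≤ X ≤ 4) = Σ C(9,k) p^k (1−p)^(9−k) over k:
  k=2: C(9,2)·0.244^2·0.756^7 = 0.3025065
  k=3: C(9,3)·0.244^3·0.756^6 = 0.2278135
  k=4: C(9,4)·0.244^4·0.756^5 = 0.1102907
Total = 0.6406107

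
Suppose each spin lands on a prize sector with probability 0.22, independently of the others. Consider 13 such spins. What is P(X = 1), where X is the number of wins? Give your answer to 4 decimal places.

0.1450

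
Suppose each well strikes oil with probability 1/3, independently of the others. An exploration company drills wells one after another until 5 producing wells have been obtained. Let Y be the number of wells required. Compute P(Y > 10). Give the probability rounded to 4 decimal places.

0.7869

Needing more than 10 wells ⇔ fewer than 5 successes in the first 10. With X ~ Binomial(10, 0.333333), P(Y > 10) = P(X ≤ 4).
  k=0: C(10,0)·0.333333^0·0.666667^10 = 0.017342
  k=1: C(10,1)·0.333333^1·0.666667^9 = 0.086708
  k=2: C(10,2)·0.333333^2·0.666667^8 = 0.195092
  k=3: C(10,3)·0.333333^3·0.666667^7 = 0.260123
  k=4: C(10,4)·0.333333^4·0.666667^6 = 0.227608
P(X ≤ 4) = 0.786872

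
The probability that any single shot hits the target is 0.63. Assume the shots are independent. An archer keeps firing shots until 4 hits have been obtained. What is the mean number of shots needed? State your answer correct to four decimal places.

6.3492

Y = total shots until the fourth success; negative binomial with r=4, p=0.63.
E[Y] = r / p = 4 / 0.63 = 6.349206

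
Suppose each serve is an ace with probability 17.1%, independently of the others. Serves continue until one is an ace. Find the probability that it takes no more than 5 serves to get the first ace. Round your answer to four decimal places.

0.6085

Y = number of serves to the first success; geometric, p = 0.171.
P(Y ≤ 5) = 1 − (1−p)^5 = 1 − 0.391537 = 0.608463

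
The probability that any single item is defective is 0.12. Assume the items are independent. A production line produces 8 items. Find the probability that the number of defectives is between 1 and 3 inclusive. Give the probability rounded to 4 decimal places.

X ~ Binomial(8, 0.12); P(1 ≤ X ≤ 3) = Σ C(8,k) p^k (1−p)^(8−k) over k:
  k=1: C(8,1)·0.12^1·0.88^7 = 0.392329
  k=2: C(8,2)·0.12^2·0.88^6 = 0.187248
  k=3: C(8,3)·0.12^3·0.88^5 = 0.051068
Total = 0.630644

0.6306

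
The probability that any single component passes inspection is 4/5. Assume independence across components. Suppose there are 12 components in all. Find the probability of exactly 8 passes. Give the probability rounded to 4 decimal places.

0.1329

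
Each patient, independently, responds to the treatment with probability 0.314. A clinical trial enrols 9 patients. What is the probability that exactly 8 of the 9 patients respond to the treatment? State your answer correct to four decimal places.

X ~ Binomial(n=9, p=0.314).
P(X=8) = C(9,8) · p^8 · (1−p)^1
= 9 · 9.4501e-05 · 0.686 = 0.000583

0.0006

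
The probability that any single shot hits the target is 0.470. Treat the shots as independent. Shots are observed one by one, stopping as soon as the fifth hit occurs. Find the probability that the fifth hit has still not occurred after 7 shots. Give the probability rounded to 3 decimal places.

Needing more than 7 shots ⇔ fewer than 5 successes in the first 7. With X ~ Binomial(7, 0.47), P(Y > 7) = P(X ≤ 4).
  k=0: C(7,0)·0.47^0·0.53^7 = 0.01175
  k=1: C(7,1)·0.47^1·0.53^6 = 0.07292
  k=2: C(7,2)·0.47^2·0.53^5 = 0.19400
  k=3: C(7,3)·0.47^3·0.53^4 = 0.28672
  k=4: C(7,4)·0.47^4·0.53^3 = 0.25427
P(X ≤ 4) = 0.81965

0.820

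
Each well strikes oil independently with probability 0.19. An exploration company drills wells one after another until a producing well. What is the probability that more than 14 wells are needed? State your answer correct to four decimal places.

Y = number of wells to the first success; geometric, p = 0.19.
P(Y > 14) = P(first 14 all fail) = (1−p)^14 = 0.052335

0.0523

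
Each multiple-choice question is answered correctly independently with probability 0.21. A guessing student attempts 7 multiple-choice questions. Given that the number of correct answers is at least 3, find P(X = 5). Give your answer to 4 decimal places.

X ~ Binomial(7, 0.21). Want P(X=5 | X≥3) = P(X=5) / P(X≥3).
P(X=5) = C(7,5)·0.21^5·0.79^2 = 0.005353
P(X≥3) = 1 − 0.192039 − 0.357339 − 0.284966 = 0.165656
Ratio = 0.005353 / 0.165656 = 0.032312

0.0323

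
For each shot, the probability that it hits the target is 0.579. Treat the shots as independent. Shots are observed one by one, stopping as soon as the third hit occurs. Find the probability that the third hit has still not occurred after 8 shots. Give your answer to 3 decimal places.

0.064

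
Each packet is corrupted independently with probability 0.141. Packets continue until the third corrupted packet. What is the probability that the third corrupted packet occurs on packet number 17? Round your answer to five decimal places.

0.04006

Y = trial on which the third success occurs; negative binomial, r=3, p=0.141.
P(Y=17) = C(16,2) · p^3 · (1−p)^14
= 120 · 0.0028032 · 0.1191 = 0.0400629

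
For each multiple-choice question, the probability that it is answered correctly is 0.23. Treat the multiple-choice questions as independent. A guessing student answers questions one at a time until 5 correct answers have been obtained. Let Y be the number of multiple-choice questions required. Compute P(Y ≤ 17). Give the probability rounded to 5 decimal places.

0.34999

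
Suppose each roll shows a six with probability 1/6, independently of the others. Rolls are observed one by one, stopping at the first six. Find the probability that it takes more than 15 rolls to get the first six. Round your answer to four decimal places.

0.0649

Y = number of rolls to the first success; geometric, p = 0.166667.
P(Y > 15) = P(first 15 all fail) = (1−p)^15 = 0.064905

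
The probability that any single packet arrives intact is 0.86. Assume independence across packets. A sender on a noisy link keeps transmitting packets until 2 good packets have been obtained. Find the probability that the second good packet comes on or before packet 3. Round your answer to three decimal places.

0.947

Finishing within 3 packets ⇔ at least 2 successes in the first 3. With X ~ Binomial(3, 0.86), P(Y ≤ 3) = 1 − P(X ≤ 1).
  k=0: C(3,0)·0.86^0·0.14^3 = 0.00274
  k=1: C(3,1)·0.86^1·0.14^2 = 0.05057
1 − 0.05331 = 0.94669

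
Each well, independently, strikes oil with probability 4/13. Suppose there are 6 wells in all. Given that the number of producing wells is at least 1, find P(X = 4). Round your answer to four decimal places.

0.0724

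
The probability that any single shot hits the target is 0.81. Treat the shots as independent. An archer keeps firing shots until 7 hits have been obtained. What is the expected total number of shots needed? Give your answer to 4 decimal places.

8.6420

Y = total shots until the seventh success; negative binomial with r=7, p=0.81.
E[Y] = r / p = 7 / 0.81 = 8.641975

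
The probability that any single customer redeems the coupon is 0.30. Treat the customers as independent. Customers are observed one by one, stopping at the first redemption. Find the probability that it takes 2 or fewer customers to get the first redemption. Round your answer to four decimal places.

0.5100

Y = number of customers to the first success; geometric, p = 0.30.
P(Y ≤ 2) = 1 − (1−p)^2 = 1 − 0.490000 = 0.510000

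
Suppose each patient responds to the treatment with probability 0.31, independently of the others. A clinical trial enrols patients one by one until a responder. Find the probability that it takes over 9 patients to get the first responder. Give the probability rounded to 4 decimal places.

Y = number of patients to the first success; geometric, p = 0.31.
P(Y > 9) = P(first 9 all fail) = (1−p)^9 = 0.035452

0.0355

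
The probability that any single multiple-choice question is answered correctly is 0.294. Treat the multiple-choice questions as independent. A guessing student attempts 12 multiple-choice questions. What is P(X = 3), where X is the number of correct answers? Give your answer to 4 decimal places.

0.2436

X ~ Binomial(n=12, p=0.294).
P(X=3) = C(12,3) · p^3 · (1−p)^9
= 220 · 0.025412 · 0.043575 = 0.243617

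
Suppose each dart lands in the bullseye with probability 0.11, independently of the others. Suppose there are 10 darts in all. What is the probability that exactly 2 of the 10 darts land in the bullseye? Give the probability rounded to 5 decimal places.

0.21435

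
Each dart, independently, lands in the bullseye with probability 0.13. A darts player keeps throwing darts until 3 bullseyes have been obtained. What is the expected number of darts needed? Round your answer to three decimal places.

23.077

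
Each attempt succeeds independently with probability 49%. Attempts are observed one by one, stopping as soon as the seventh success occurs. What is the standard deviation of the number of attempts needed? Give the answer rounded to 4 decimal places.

Y = total attempts until the seventh success; negative binomial with r=7, p=0.49.
SD(Y) = √[r(1−p)/p²] = √(14.868805) = 3.856009

3.8560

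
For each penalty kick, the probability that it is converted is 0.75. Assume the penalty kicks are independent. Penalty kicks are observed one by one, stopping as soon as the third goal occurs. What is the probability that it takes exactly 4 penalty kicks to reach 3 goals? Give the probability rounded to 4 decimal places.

0.3164

Y = trial on which the third success occurs; negative binomial, r=3, p=0.75.
P(Y=4) = C(3,2) · p^3 · (1−p)^1
= 3 · 0.42188 · 0.25 = 0.316406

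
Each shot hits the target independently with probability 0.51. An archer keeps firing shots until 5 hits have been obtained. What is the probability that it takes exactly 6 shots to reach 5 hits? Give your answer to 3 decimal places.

Y = trial on which the fifth success occurs; negative binomial, r=5, p=0.51.
P(Y=6) = C(5,4) · p^5 · (1−p)^1
= 5 · 0.034503 · 0.49 = 0.08453

0.085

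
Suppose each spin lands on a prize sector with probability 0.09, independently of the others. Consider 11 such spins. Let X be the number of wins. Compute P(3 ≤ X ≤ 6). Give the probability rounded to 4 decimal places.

X ~ Binomial(11, 0.09); P(3 ≤ X ≤ 6) = Σ C(11,k) p^k (1−p)^(11−k) over k:
  k=3: C(11,3)·0.09^3·0.91^8 = 0.056564
  k=4: C(11,4)·0.09^4·0.91^7 = 0.011189
  k=5: C(11,5)·0.09^5·0.91^6 = 0.001549
  k=6: C(11,6)·0.09^6·0.91^5 = 0.000153
Total = 0.069455

0.0695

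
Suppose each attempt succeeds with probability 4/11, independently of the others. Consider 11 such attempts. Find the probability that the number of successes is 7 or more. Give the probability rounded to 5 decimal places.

0.06127

X ~ Binomial(11, 0.363636); P(X ≥ 7) = Σ C(11,k) p^k (1−p)^(11−k) over k:
  k=7: C(11,7)·0.363636^7·0.636364^4 = 0.0454995
  k=8: C(11,8)·0.363636^8·0.636364^3 = 0.0129999
  k=9: C(11,9)·0.363636^9·0.636364^2 = 0.0024762
  k=10: C(11,10)·0.363636^10·0.636364^1 = 0.0002830
  k=11: C(11,11)·0.363636^11·0.636364^0 = 0.0000147
Total = 0.0612732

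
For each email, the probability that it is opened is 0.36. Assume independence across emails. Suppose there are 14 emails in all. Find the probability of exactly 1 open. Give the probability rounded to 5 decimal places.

X ~ Binomial(n=14, p=0.36).
P(X=1) = C(14,1) · p^1 · (1−p)^13
= 14 · 0.36 · 0.0030223 = 0.0152325

0.01523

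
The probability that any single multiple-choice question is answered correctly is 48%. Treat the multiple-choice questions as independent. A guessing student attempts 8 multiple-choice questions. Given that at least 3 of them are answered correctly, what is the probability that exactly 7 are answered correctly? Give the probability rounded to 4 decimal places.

X ~ Binomial(8, 0.48). Want P(X=7 | X≥3) = P(X=7) / P(X≥3).
P(X=7) = C(8,7)·0.48^7·0.52^1 = 0.024422
P(X≥3) = 1 − 0.005346 − 0.039478 − 0.127544 = 0.827632
Ratio = 0.024422 / 0.827632 = 0.029508

0.0295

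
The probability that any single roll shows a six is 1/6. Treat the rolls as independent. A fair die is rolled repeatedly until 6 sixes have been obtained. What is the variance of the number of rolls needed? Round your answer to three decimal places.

Y = total rolls until the sixth success; negative binomial with r=6, p=0.166667.
Var(Y) = r(1−p)/p² = 6·0.833333 / 0.166667² = 180.00000

180.000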